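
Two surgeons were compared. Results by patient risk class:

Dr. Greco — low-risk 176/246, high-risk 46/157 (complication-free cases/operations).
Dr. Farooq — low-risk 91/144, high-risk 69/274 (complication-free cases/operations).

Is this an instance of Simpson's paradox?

Low-risk: Dr. Greco 176/246 = 71.5%, Dr. Farooq 91/144 = 63.2% → Dr. Greco
High-risk: Dr. Greco 46/157 = 29.3%, Dr. Farooq 69/274 = 25.2% → Dr. Greco
Overall: Dr. Greco 222/403 = 55.1%, Dr. Farooq 160/418 = 38.3% → Dr. Greco
Dr. Greco wins overall and in every patient risk group — no reversal.

No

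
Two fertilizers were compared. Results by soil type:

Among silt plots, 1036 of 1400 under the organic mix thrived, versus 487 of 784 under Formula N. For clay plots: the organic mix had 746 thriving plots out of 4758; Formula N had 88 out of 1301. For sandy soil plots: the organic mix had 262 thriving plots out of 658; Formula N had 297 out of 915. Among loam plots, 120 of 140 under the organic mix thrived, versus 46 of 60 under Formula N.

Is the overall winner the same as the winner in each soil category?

Silt: the organic mix 1036/1400 = 74.0%, Formula N 487/784 = 62.1% → the organic mix
Clay: the organic mix 746/4758 = 15.7%, Formula N 88/1301 = 6.8% → the organic mix
Sandy soil: the organic mix 262/658 = 39.8%, Formula N 297/915 = 32.5% → the organic mix
Loam: the organic mix 120/140 = 85.7%, Formula N 46/60 = 76.7% → the organic mix
Overall: the organic mix 2164/6956 = 31.1%, Formula N 918/3060 = 30.0% → the organic mix
The organic mix wins overall and in every soil group — no reversal.

Yes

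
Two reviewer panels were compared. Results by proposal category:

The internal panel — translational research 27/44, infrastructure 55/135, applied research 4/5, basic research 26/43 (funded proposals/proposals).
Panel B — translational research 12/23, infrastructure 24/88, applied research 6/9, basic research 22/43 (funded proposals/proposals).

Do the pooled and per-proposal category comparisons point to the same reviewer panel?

Yes

Translational research: the internal panel 27/44 = 61.4%, Panel B 12/23 = 52.2% → the internal panel
Infrastructure: the internal panel 55/135 = 40.7%, Panel B 24/88 = 27.3% → the internal panel
Applied research: the internal panel 4/5 = 80.0%, Panel B 6/9 = 66.7% → the internal panel
Basic research: the internal panel 26/43 = 60.5%, Panel B 22/43 = 51.2% → the internal panel
Overall: the internal panel 112/227 = 49.3%, Panel B 64/163 = 39.3% → the internal panel
The internal panel wins overall and in every proposal group — no reversal.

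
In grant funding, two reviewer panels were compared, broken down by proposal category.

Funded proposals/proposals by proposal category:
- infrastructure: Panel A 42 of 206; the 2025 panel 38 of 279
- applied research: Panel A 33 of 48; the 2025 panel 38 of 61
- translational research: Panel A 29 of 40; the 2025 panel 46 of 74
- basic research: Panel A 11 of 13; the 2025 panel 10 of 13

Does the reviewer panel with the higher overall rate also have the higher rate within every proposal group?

Infrastructure: Panel A 42/206 = 20.4%, the 2025 panel 38/279 = 13.6% → Panel A
Applied research: Panel A 33/48 = 68.8%, the 2025 panel 38/61 = 62.3% → Panel A
Translational research: Panel A 29/40 = 72.5%, the 2025 panel 46/74 = 62.2% → Panel A
Basic research: Panel A 11/13 = 84.6%, the 2025 panel 10/13 = 76.9% → Panel A
Overall: Panel A 115/307 = 37.5%, the 2025 panel 132/427 = 30.9% → Panel A
Panel A wins overall and in every proposal group — no reversal.

Yes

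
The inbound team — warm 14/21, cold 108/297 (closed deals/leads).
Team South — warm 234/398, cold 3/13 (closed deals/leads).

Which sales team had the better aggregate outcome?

Warm: the inbound team 14/21 = 66.7%, Team South 234/398 = 58.8% → the inbound team
Cold: the inbound team 108/297 = 36.4%, Team South 3/13 = 23.1% → the inbound team
Overall: the inbound team 122/318 = 38.4%, Team South 237/411 = 57.7% → Team South
(The inbound team wins every lead group but Team South wins overall — the inbound team's leads skew toward the low-rate cold group.)

Team South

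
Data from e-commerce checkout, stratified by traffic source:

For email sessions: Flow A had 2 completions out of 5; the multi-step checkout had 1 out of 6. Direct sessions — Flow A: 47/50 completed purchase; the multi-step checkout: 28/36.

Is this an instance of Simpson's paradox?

No

Email: Flow A 2/5 = 40.0%, the multi-step checkout 1/6 = 16.7% → Flow A
Direct: Flow A 47/50 = 94.0%, the multi-step checkout 28/36 = 77.8% → Flow A
Overall: Flow A 49/55 = 89.1%, the multi-step checkout 29/42 = 69.0% → Flow A
Flow A wins overall and in every traffic group — no reversal.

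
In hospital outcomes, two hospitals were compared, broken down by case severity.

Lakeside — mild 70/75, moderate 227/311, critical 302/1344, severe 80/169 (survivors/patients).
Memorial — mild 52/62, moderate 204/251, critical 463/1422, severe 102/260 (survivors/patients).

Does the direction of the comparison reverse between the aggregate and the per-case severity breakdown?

Mild: Lakeside 70/75 = 93.3%, Memorial 52/62 = 83.9% → Lakeside
Moderate: Lakeside 227/311 = 73.0%, Memorial 204/251 = 81.3% → Memorial
Critical: Lakeside 302/1344 = 22.5%, Memorial 463/1422 = 32.6% → Memorial
Severe: Lakeside 80/169 = 47.3%, Memorial 102/260 = 39.2% → Lakeside
Overall: Lakeside 679/1899 = 35.8%, Memorial 821/1995 = 41.2% → Memorial
Neither sweeps: Lakeside wins 2 of 4 groups, Memorial wins 2. Memorial wins overall but not every group — no Simpson reversal.

No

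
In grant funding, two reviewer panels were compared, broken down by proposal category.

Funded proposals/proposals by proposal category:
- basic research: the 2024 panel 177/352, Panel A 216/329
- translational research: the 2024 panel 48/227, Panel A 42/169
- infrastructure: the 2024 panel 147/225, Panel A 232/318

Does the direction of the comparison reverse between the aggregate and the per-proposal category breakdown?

No

Basic research: the 2024 panel 177/352 = 50.3%, Panel A 216/329 = 65.7% → Panel A
Translational research: the 2024 panel 48/227 = 21.1%, Panel A 42/169 = 24.9% → Panel A
Infrastructure: the 2024 panel 147/225 = 65.3%, Panel A 232/318 = 73.0% → Panel A
Overall: the 2024 panel 372/804 = 46.3%, Panel A 490/816 = 60.0% → Panel A
Panel A wins overall and in every proposal group — no reversal.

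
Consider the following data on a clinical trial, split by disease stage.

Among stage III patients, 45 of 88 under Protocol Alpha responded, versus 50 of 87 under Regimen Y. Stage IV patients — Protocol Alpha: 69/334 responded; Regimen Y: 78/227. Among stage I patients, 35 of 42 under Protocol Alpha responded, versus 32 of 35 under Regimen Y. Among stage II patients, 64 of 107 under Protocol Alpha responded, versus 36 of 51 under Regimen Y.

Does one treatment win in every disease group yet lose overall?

Stage III: Protocol Alpha 45/88 = 51.1%, Regimen Y 50/87 = 57.5% → Regimen Y
Stage IV: Protocol Alpha 69/334 = 20.7%, Regimen Y 78/227 = 34.4% → Regimen Y
Stage I: Protocol Alpha 35/42 = 83.3%, Regimen Y 32/35 = 91.4% → Regimen Y
Stage II: Protocol Alpha 64/107 = 59.8%, Regimen Y 36/51 = 70.6% → Regimen Y
Overall: Protocol Alpha 213/571 = 37.3%, Regimen Y 196/400 = 49.0% → Regimen Y
Regimen Y wins overall and in every disease group — no reversal.

No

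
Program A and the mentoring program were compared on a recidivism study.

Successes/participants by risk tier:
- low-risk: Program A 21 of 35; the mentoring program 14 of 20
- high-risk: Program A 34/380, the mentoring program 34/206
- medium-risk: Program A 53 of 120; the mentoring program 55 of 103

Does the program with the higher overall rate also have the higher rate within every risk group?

Yes

Low-risk: Program A 21/35 = 60.0%, the mentoring program 14/20 = 70.0% → the mentoring program
High-risk: Program A 34/380 = 8.9%, the mentoring program 34/206 = 16.5% → the mentoring program
Medium-risk: Program A 53/120 = 44.2%, the mentoring program 55/103 = 53.4% → the mentoring program
Overall: Program A 108/535 = 20.2%, the mentoring program 103/329 = 31.3% → the mentoring program
The mentoring program wins overall and in every risk group — no reversal.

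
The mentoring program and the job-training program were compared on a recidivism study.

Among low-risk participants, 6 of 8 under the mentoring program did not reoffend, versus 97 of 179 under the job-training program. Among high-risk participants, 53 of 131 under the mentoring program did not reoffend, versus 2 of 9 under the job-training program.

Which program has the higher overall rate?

Low-risk: the mentoring program 6/8 = 75.0%, the job-training program 97/179 = 54.2% → the mentoring program
High-risk: the mentoring program 53/131 = 40.5%, the job-training program 2/9 = 22.2% → the mentoring program
Overall: the mentoring program 59/139 = 42.4%, the job-training program 99/188 = 52.7% → the job-training program
(The mentoring program wins every risk group but the job-training program wins overall — the mentoring program's participants skew toward the low-rate high-risk group.)

the job-training program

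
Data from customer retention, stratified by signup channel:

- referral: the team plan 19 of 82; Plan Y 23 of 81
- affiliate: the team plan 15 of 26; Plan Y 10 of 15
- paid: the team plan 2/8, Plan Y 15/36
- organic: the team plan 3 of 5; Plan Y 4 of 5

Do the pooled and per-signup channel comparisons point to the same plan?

Referral: the team plan 19/82 = 23.2%, Plan Y 23/81 = 28.4% → Plan Y
Affiliate: the team plan 15/26 = 57.7%, Plan Y 10/15 = 66.7% → Plan Y
Paid: the team plan 2/8 = 25.0%, Plan Y 15/36 = 41.7% → Plan Y
Organic: the team plan 3/5 = 60.0%, Plan Y 4/5 = 80.0% → Plan Y
Overall: the team plan 39/121 = 32.2%, Plan Y 52/137 = 38.0% → Plan Y
Plan Y wins overall and in every signup group — no reversal.

Yes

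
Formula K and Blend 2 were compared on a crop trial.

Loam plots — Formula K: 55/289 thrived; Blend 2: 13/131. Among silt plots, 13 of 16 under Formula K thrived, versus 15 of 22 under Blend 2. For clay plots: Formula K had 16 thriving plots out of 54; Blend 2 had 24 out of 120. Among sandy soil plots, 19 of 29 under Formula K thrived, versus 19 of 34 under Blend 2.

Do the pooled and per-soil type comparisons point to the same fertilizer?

Yes

Loam: Formula K 55/289 = 19.0%, Blend 2 13/131 = 9.9% → Formula K
Silt: Formula K 13/16 = 81.2%, Blend 2 15/22 = 68.2% → Formula K
Clay: Formula K 16/54 = 29.6%, Blend 2 24/120 = 20.0% → Formula K
Sandy soil: Formula K 19/29 = 65.5%, Blend 2 19/34 = 55.9% → Formula K
Overall: Formula K 103/388 = 26.5%, Blend 2 71/307 = 23.1% → Formula K
Formula K wins overall and in every soil group — no reversal.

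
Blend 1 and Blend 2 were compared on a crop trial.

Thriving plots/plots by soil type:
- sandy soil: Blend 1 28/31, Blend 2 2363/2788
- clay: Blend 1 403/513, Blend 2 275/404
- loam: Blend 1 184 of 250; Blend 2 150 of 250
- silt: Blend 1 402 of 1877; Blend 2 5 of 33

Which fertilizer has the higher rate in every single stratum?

Blend 1

Sandy soil: Blend 1 28/31 = 90.3%, Blend 2 2363/2788 = 84.8% → Blend 1
Clay: Blend 1 403/513 = 78.6%, Blend 2 275/404 = 68.1% → Blend 1
Loam: Blend 1 184/250 = 73.6%, Blend 2 150/250 = 60.0% → Blend 1
Silt: Blend 1 402/1877 = 21.4%, Blend 2 5/33 = 15.2% → Blend 1
Blend 1 has the higher rate in all 4 groups.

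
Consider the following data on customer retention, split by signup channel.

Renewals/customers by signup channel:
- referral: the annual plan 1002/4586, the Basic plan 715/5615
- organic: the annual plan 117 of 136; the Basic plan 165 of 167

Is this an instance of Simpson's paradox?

No

Referral: the annual plan 1002/4586 = 21.8%, the Basic plan 715/5615 = 12.7% → the annual plan
Organic: the annual plan 117/136 = 86.0%, the Basic plan 165/167 = 98.8% → the Basic plan
Overall: the annual plan 1119/4722 = 23.7%, the Basic plan 880/5782 = 15.2% → the annual plan
Neither sweeps: the annual plan wins 1 of 2 groups, the Basic plan wins 1. The annual plan wins overall but not every group — no Simpson reversal.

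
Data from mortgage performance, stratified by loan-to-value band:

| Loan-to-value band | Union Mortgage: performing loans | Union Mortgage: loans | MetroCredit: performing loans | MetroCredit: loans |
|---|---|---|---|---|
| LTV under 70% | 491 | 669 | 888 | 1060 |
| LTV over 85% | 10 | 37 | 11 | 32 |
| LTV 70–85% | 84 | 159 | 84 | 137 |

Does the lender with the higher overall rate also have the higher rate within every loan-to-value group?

Yes

LTV under 70%: Union Mortgage 491/669 = 73.4%, MetroCredit 888/1060 = 83.8% → MetroCredit
LTV over 85%: Union Mortgage 10/37 = 27.0%, MetroCredit 11/32 = 34.4% → MetroCredit
LTV 70–85%: Union Mortgage 84/159 = 52.8%, MetroCredit 84/137 = 61.3% → MetroCredit
Overall: Union Mortgage 585/865 = 67.6%, MetroCredit 983/1229 = 80.0% → MetroCredit
MetroCredit wins overall and in every loan-to-value group — no reversal.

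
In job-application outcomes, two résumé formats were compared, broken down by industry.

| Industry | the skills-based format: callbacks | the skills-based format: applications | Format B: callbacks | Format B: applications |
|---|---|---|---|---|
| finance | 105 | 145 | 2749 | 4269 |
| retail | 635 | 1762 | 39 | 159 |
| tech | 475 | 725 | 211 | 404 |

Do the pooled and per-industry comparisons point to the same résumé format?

Finance: the skills-based format 105/145 = 72.4%, Format B 2749/4269 = 64.4% → the skills-based format
Retail: the skills-based format 635/1762 = 36.0%, Format B 39/159 = 24.5% → the skills-based format
Tech: the skills-based format 475/725 = 65.5%, Format B 211/404 = 52.2% → the skills-based format
Overall: the skills-based format 1215/2632 = 46.2%, Format B 2999/4832 = 62.1% → Format B
The skills-based format wins each industry group but Format B wins overall — the comparison reverses. The skills-based format's applications skew toward retail, which has a lower base rate.

No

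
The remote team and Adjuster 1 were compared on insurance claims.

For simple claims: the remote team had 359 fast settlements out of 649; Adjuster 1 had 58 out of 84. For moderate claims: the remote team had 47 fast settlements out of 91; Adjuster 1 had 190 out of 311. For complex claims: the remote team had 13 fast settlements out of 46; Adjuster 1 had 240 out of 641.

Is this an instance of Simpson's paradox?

Simple: the remote team 359/649 = 55.3%, Adjuster 1 58/84 = 69.0% → Adjuster 1
Moderate: the remote team 47/91 = 51.6%, Adjuster 1 190/311 = 61.1% → Adjuster 1
Complex: the remote team 13/46 = 28.3%, Adjuster 1 240/641 = 37.4% → Adjuster 1
Overall: the remote team 419/786 = 53.3%, Adjuster 1 488/1036 = 47.1% → the remote team
Adjuster 1 wins each claim group but the remote team wins overall — the comparison reverses. Adjuster 1's claims skew toward complex, which has a lower base rate.

Yes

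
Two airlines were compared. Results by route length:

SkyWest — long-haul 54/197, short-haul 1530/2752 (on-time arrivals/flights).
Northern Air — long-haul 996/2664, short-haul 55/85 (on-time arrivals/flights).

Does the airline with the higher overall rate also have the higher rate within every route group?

No

Long-haul: SkyWest 54/197 = 27.4%, Northern Air 996/2664 = 37.4% → Northern Air
Short-haul: SkyWest 1530/2752 = 55.6%, Northern Air 55/85 = 64.7% → Northern Air
Overall: SkyWest 1584/2949 = 53.7%, Northern Air 1051/2749 = 38.2% → SkyWest
Northern Air wins each route group but SkyWest wins overall — the comparison reverses. Northern Air's flights skew toward long-haul, which has a lower base rate.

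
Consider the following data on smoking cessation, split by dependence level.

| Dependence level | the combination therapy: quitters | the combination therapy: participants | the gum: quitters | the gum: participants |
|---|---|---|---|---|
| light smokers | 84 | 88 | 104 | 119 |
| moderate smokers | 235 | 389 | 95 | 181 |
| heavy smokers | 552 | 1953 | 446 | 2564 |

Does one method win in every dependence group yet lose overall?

No

Light smokers: the combination therapy 84/88 = 95.5%, the gum 104/119 = 87.4% → the combination therapy
Moderate smokers: the combination therapy 235/389 = 60.4%, the gum 95/181 = 52.5% → the combination therapy
Heavy smokers: the combination therapy 552/1953 = 28.3%, the gum 446/2564 = 17.4% → the combination therapy
Overall: the combination therapy 871/2430 = 35.8%, the gum 645/2864 = 22.5% → the combination therapy
The combination therapy wins overall and in every dependence group — no reversal.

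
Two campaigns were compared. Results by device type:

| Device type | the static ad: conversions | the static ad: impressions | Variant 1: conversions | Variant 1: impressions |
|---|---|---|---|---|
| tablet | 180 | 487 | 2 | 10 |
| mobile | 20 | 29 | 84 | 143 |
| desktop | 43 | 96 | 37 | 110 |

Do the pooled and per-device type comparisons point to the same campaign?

No

Tablet: the static ad 180/487 = 37.0%, Variant 1 2/10 = 20.0% → the static ad
Mobile: the static ad 20/29 = 69.0%, Variant 1 84/143 = 58.7% → the static ad
Desktop: the static ad 43/96 = 44.8%, Variant 1 37/110 = 33.6% → the static ad
Overall: the static ad 243/612 = 39.7%, Variant 1 123/263 = 46.8% → Variant 1
The static ad wins each device group but Variant 1 wins overall — the comparison reverses. The static ad's impressions skew toward tablet, which has a lower base rate.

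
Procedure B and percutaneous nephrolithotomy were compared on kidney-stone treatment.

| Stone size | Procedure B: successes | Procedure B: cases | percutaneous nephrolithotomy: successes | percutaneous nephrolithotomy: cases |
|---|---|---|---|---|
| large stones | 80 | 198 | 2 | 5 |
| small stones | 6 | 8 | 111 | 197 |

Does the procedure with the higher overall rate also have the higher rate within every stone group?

Large stones: Procedure B 80/198 = 40.4%, percutaneous nephrolithotomy 2/5 = 40.0% → Procedure B
Small stones: Procedure B 6/8 = 75.0%, percutaneous nephrolithotomy 111/197 = 56.3% → Procedure B
Overall: Procedure B 86/206 = 41.7%, percutaneous nephrolithotomy 113/202 = 55.9% → percutaneous nephrolithotomy
Procedure B wins each stone group but percutaneous nephrolithotomy wins overall — the comparison reverses. Procedure B's cases skew toward large stones, which has a lower base rate.

No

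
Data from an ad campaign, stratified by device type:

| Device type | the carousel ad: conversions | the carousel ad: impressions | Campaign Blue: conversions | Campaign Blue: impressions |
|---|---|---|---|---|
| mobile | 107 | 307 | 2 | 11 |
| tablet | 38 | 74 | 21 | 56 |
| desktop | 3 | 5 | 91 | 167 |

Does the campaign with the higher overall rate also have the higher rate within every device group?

No

Mobile: the carousel ad 107/307 = 34.9%, Campaign Blue 2/11 = 18.2% → the carousel ad
Tablet: the carousel ad 38/74 = 51.4%, Campaign Blue 21/56 = 37.5% → the carousel ad
Desktop: the carousel ad 3/5 = 60.0%, Campaign Blue 91/167 = 54.5% → the carousel ad
Overall: the carousel ad 148/386 = 38.3%, Campaign Blue 114/234 = 48.7% → Campaign Blue
The carousel ad wins each device group but Campaign Blue wins overall — the comparison reverses. The carousel ad's impressions skew toward mobile, which has a lower base rate.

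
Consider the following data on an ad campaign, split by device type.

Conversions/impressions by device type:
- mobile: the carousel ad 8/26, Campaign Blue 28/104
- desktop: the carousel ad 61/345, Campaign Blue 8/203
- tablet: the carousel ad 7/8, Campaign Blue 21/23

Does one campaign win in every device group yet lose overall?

No

Mobile: the carousel ad 8/26 = 30.8%, Campaign Blue 28/104 = 26.9% → the carousel ad
Desktop: the carousel ad 61/345 = 17.7%, Campaign Blue 8/203 = 3.9% → the carousel ad
Tablet: the carousel ad 7/8 = 87.5%, Campaign Blue 21/23 = 91.3% → Campaign Blue
Overall: the carousel ad 76/379 = 20.1%, Campaign Blue 57/330 = 17.3% → the carousel ad
Neither sweeps: the carousel ad wins 2 of 3 groups, Campaign Blue wins 1. The carousel ad wins overall but not every group — no Simpson reversal.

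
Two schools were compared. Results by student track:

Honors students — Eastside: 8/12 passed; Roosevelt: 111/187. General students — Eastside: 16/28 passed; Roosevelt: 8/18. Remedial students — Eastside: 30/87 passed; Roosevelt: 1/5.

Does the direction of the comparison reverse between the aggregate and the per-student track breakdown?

Honors: Eastside 8/12 = 66.7%, Roosevelt 111/187 = 59.4% → Eastside
General: Eastside 16/28 = 57.1%, Roosevelt 8/18 = 44.4% → Eastside
Remedial: Eastside 30/87 = 34.5%, Roosevelt 1/5 = 20.0% → Eastside
Overall: Eastside 54/127 = 42.5%, Roosevelt 120/210 = 57.1% → Roosevelt
Eastside wins each student group but Roosevelt wins overall — the comparison reverses. Eastside's students skew toward remedial, which has a lower base rate.

Yes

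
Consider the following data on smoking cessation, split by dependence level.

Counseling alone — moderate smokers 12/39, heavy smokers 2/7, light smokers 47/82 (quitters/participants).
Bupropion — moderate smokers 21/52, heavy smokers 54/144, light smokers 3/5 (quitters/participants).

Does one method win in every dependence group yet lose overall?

Moderate smokers: counseling alone 12/39 = 30.8%, bupropion 21/52 = 40.4% → bupropion
Heavy smokers: counseling alone 2/7 = 28.6%, bupropion 54/144 = 37.5% → bupropion
Light smokers: counseling alone 47/82 = 57.3%, bupropion 3/5 = 60.0% → bupropion
Overall: counseling alone 61/128 = 47.7%, bupropion 78/201 = 38.8% → counseling alone
Bupropion wins each dependence group but counseling alone wins overall — the comparison reverses. Bupropion's participants skew toward heavy smokers, which has a lower base rate.

Yes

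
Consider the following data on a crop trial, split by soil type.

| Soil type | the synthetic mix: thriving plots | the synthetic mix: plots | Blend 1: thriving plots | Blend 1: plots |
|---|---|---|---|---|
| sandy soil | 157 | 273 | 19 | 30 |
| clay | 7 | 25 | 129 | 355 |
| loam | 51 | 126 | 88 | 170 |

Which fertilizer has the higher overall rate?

Sandy soil: the synthetic mix 157/273 = 57.5%, Blend 1 19/30 = 63.3% → Blend 1
Clay: the synthetic mix 7/25 = 28.0%, Blend 1 129/355 = 36.3% → Blend 1
Loam: the synthetic mix 51/126 = 40.5%, Blend 1 88/170 = 51.8% → Blend 1
Overall: the synthetic mix 215/424 = 50.7%, Blend 1 236/555 = 42.5% → the synthetic mix
(Blend 1 wins every soil group but the synthetic mix wins overall — Blend 1's plots skew toward the low-rate clay group.)

the synthetic mix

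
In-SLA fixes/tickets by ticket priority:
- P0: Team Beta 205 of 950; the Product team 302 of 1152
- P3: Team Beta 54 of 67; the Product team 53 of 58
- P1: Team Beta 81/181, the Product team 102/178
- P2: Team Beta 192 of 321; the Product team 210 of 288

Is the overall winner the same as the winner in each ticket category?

Yes

P0: Team Beta 205/950 = 21.6%, the Product team 302/1152 = 26.2% → the Product team
P3: Team Beta 54/67 = 80.6%, the Product team 53/58 = 91.4% → the Product team
P1: Team Beta 81/181 = 44.8%, the Product team 102/178 = 57.3% → the Product team
P2: Team Beta 192/321 = 59.8%, the Product team 210/288 = 72.9% → the Product team
Overall: Team Beta 532/1519 = 35.0%, the Product team 667/1676 = 39.8% → the Product team
The Product team wins overall and in every ticket group — no reversal.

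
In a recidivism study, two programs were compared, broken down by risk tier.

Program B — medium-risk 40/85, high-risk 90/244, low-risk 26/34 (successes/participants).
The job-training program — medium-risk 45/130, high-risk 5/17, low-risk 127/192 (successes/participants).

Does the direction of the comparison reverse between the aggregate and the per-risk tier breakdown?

Medium-risk: Program B 40/85 = 47.1%, the job-training program 45/130 = 34.6% → Program B
High-risk: Program B 90/244 = 36.9%, the job-training program 5/17 = 29.4% → Program B
Low-risk: Program B 26/34 = 76.5%, the job-training program 127/192 = 66.1% → Program B
Overall: Program B 156/363 = 43.0%, the job-training program 177/339 = 52.2% → the job-training program
Program B wins each risk group but the job-training program wins overall — the comparison reverses. Program B's participants skew toward high-risk, which has a lower base rate.

Yes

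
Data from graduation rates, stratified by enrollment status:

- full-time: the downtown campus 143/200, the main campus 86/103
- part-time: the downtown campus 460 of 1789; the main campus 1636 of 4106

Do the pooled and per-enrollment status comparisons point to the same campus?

Full-time: the downtown campus 143/200 = 71.5%, the main campus 86/103 = 83.5% → the main campus
Part-time: the downtown campus 460/1789 = 25.7%, the main campus 1636/4106 = 39.8% → the main campus
Overall: the downtown campus 603/1989 = 30.3%, the main campus 1722/4209 = 40.9% → the main campus
The main campus wins overall and in every enrollment group — no reversal.

Yes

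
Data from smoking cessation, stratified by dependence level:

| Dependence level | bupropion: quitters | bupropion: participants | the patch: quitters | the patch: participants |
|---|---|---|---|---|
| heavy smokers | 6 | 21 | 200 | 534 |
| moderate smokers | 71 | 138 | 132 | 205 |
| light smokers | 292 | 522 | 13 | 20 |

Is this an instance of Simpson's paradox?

Yes

Heavy smokers: bupropion 6/21 = 28.6%, the patch 200/534 = 37.5% → the patch
Moderate smokers: bupropion 71/138 = 51.4%, the patch 132/205 = 64.4% → the patch
Light smokers: bupropion 292/522 = 55.9%, the patch 13/20 = 65.0% → the patch
Overall: bupropion 369/681 = 54.2%, the patch 345/759 = 45.5% → bupropion
The patch wins each dependence group but bupropion wins overall — the comparison reverses. The patch's participants skew toward heavy smokers, which has a lower base rate.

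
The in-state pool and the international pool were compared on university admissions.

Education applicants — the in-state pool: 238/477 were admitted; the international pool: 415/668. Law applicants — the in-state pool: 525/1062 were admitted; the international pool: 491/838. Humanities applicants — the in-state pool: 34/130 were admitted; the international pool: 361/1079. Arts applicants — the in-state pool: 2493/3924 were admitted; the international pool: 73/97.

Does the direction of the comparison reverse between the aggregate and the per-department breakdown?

Yes

Education: the in-state pool 238/477 = 49.9%, the international pool 415/668 = 62.1% → the international pool
Law: the in-state pool 525/1062 = 49.4%, the international pool 491/838 = 58.6% → the international pool
Humanities: the in-state pool 34/130 = 26.2%, the international pool 361/1079 = 33.5% → the international pool
Arts: the in-state pool 2493/3924 = 63.5%, the international pool 73/97 = 75.3% → the international pool
Overall: the in-state pool 3290/5593 = 58.8%, the international pool 1340/2682 = 50.0% → the in-state pool
The international pool wins each department group but the in-state pool wins overall — the comparison reverses. The international pool's applicants skew toward Humanities, which has a lower base rate.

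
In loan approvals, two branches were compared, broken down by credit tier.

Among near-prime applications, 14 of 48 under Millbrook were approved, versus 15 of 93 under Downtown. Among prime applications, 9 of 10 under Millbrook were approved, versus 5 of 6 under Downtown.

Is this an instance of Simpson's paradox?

Near-prime: Millbrook 14/48 = 29.2%, Downtown 15/93 = 16.1% → Millbrook
Prime: Millbrook 9/10 = 90.0%, Downtown 5/6 = 83.3% → Millbrook
Overall: Millbrook 23/58 = 39.7%, Downtown 20/99 = 20.2% → Millbrook
Millbrook wins overall and in every credit group — no reversal.

No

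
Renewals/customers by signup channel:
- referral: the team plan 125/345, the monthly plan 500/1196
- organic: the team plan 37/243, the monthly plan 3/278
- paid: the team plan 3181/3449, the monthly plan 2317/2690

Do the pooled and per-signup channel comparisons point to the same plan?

No

Referral: the team plan 125/345 = 36.2%, the monthly plan 500/1196 = 41.8% → the monthly plan
Organic: the team plan 37/243 = 15.2%, the monthly plan 3/278 = 1.1% → the team plan
Paid: the team plan 3181/3449 = 92.2%, the monthly plan 2317/2690 = 86.1% → the team plan
Overall: the team plan 3343/4037 = 82.8%, the monthly plan 2820/4164 = 67.7% → the team plan
Neither sweeps: the team plan wins 2 of 3 groups, the monthly plan wins 1. The team plan wins overall but not every group — no Simpson reversal.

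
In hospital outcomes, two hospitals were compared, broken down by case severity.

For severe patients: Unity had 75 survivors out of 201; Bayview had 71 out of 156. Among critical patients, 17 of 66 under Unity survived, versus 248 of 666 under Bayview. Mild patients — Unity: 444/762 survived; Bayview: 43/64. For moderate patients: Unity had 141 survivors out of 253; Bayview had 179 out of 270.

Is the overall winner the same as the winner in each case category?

Severe: Unity 75/201 = 37.3%, Bayview 71/156 = 45.5% → Bayview
Critical: Unity 17/66 = 25.8%, Bayview 248/666 = 37.2% → Bayview
Mild: Unity 444/762 = 58.3%, Bayview 43/64 = 67.2% → Bayview
Moderate: Unity 141/253 = 55.7%, Bayview 179/270 = 66.3% → Bayview
Overall: Unity 677/1282 = 52.8%, Bayview 541/1156 = 46.8% → Unity
Bayview wins each case group but Unity wins overall — the comparison reverses. Bayview's patients skew toward critical, which has a lower base rate.

No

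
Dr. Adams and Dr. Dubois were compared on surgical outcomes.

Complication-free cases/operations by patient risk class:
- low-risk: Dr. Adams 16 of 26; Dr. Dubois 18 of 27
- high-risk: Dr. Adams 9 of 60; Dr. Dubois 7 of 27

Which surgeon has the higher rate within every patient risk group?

Low-risk: Dr. Adams 16/26 = 61.5%, Dr. Dubois 18/27 = 66.7% → Dr. Dubois
High-risk: Dr. Adams 9/60 = 15.0%, Dr. Dubois 7/27 = 25.9% → Dr. Dubois
Dr. Dubois has the higher rate in both groups.

Dr. Dubois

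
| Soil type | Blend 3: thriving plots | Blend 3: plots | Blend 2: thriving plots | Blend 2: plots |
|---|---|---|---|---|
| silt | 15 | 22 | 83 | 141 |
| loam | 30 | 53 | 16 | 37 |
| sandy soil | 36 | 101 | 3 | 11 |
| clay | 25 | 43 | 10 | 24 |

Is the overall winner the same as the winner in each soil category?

Silt: Blend 3 15/22 = 68.2%, Blend 2 83/141 = 58.9% → Blend 3
Loam: Blend 3 30/53 = 56.6%, Blend 2 16/37 = 43.2% → Blend 3
Sandy soil: Blend 3 36/101 = 35.6%, Blend 2 3/11 = 27.3% → Blend 3
Clay: Blend 3 25/43 = 58.1%, Blend 2 10/24 = 41.7% → Blend 3
Overall: Blend 3 106/219 = 48.4%, Blend 2 112/213 = 52.6% → Blend 2
Blend 3 wins each soil group but Blend 2 wins overall — the comparison reverses. Blend 3's plots skew toward sandy soil, which has a lower base rate.

No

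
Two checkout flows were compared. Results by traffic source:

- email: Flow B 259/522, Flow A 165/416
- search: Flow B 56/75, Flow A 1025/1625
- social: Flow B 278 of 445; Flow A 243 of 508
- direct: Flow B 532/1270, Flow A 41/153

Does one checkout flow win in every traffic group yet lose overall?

Yes

Email: Flow B 259/522 = 49.6%, Flow A 165/416 = 39.7% → Flow B
Search: Flow B 56/75 = 74.7%, Flow A 1025/1625 = 63.1% → Flow B
Social: Flow B 278/445 = 62.5%, Flow A 243/508 = 47.8% → Flow B
Direct: Flow B 532/1270 = 41.9%, Flow A 41/153 = 26.8% → Flow B
Overall: Flow B 1125/2312 = 48.7%, Flow A 1474/2702 = 54.6% → Flow A
Flow B wins each traffic group but Flow A wins overall — the comparison reverses. Flow B's sessions skew toward direct, which has a lower base rate.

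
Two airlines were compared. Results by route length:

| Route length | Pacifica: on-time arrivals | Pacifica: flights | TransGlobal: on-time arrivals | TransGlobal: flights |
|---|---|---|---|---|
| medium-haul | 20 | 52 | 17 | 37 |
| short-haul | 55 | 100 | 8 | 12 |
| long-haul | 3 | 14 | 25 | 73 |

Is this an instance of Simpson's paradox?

Yes

Medium-haul: Pacifica 20/52 = 38.5%, TransGlobal 17/37 = 45.9% → TransGlobal
Short-haul: Pacifica 55/100 = 55.0%, TransGlobal 8/12 = 66.7% → TransGlobal
Long-haul: Pacifica 3/14 = 21.4%, TransGlobal 25/73 = 34.2% → TransGlobal
Overall: Pacifica 78/166 = 47.0%, TransGlobal 50/122 = 41.0% → Pacifica
TransGlobal wins each route group but Pacifica wins overall — the comparison reverses. TransGlobal's flights skew toward long-haul, which has a lower base rate.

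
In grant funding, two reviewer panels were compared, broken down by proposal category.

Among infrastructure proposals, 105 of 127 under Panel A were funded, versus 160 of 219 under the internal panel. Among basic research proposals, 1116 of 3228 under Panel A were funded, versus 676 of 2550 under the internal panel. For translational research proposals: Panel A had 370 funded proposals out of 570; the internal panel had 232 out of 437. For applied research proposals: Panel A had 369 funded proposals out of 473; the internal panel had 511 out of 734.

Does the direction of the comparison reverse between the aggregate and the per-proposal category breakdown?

No

Infrastructure: Panel A 105/127 = 82.7%, the internal panel 160/219 = 73.1% → Panel A
Basic research: Panel A 1116/3228 = 34.6%, the internal panel 676/2550 = 26.5% → Panel A
Translational research: Panel A 370/570 = 64.9%, the internal panel 232/437 = 53.1% → Panel A
Applied research: Panel A 369/473 = 78.0%, the internal panel 511/734 = 69.6% → Panel A
Overall: Panel A 1960/4398 = 44.6%, the internal panel 1579/3940 = 40.1% → Panel A
Panel A wins overall and in every proposal group — no reversal.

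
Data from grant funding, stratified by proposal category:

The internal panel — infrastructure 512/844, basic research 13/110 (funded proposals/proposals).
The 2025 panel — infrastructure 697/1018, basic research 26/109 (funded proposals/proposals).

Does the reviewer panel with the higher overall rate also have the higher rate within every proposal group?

Infrastructure: the internal panel 512/844 = 60.7%, the 2025 panel 697/1018 = 68.5% → the 2025 panel
Basic research: the internal panel 13/110 = 11.8%, the 2025 panel 26/109 = 23.9% → the 2025 panel
Overall: the internal panel 525/954 = 55.0%, the 2025 panel 723/1127 = 64.2% → the 2025 panel
The 2025 panel wins overall and in every proposal group — no reversal.

Yes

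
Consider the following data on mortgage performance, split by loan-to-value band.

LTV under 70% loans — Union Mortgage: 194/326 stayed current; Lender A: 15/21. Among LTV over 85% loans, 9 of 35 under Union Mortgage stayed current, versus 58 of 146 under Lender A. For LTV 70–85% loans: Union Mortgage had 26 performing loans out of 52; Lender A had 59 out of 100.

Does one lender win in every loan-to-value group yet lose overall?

LTV under 70%: Union Mortgage 194/326 = 59.5%, Lender A 15/21 = 71.4% → Lender A
LTV over 85%: Union Mortgage 9/35 = 25.7%, Lender A 58/146 = 39.7% → Lender A
LTV 70–85%: Union Mortgage 26/52 = 50.0%, Lender A 59/100 = 59.0% → Lender A
Overall: Union Mortgage 229/413 = 55.4%, Lender A 132/267 = 49.4% → Union Mortgage
Lender A wins each loan-to-value group but Union Mortgage wins overall — the comparison reverses. Lender A's loans skew toward LTV over 85%, which has a lower base rate.

Yes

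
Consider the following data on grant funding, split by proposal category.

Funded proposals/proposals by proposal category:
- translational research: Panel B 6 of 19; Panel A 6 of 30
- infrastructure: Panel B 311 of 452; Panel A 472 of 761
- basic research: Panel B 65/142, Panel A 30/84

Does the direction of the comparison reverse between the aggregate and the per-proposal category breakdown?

Translational research: Panel B 6/19 = 31.6%, Panel A 6/30 = 20.0% → Panel B
Infrastructure: Panel B 311/452 = 68.8%, Panel A 472/761 = 62.0% → Panel B
Basic research: Panel B 65/142 = 45.8%, Panel A 30/84 = 35.7% → Panel B
Overall: Panel B 382/613 = 62.3%, Panel A 508/875 = 58.1% → Panel B
Panel B wins overall and in every proposal group — no reversal.

No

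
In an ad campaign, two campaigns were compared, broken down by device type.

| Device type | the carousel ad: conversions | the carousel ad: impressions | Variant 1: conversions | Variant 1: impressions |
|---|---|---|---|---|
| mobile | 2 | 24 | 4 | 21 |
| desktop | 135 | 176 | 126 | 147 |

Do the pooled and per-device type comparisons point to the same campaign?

Yes

Mobile: the carousel ad 2/24 = 8.3%, Variant 1 4/21 = 19.0% → Variant 1
Desktop: the carousel ad 135/176 = 76.7%, Variant 1 126/147 = 85.7% → Variant 1
Overall: the carousel ad 137/200 = 68.5%, Variant 1 130/168 = 77.4% → Variant 1
Variant 1 wins overall and in every device group — no reversal.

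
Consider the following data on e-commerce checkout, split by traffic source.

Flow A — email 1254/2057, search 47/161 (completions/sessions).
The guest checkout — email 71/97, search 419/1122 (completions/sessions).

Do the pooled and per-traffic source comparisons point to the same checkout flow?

No

Email: Flow A 1254/2057 = 61.0%, the guest checkout 71/97 = 73.2% → the guest checkout
Search: Flow A 47/161 = 29.2%, the guest checkout 419/1122 = 37.3% → the guest checkout
Overall: Flow A 1301/2218 = 58.7%, the guest checkout 490/1219 = 40.2% → Flow A
The guest checkout wins each traffic group but Flow A wins overall — the comparison reverses. The guest checkout's sessions skew toward search, which has a lower base rate.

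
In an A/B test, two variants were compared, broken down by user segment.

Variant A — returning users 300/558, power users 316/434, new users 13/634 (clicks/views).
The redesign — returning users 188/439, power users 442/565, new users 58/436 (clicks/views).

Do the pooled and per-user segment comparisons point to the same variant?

No

Returning users: Variant A 300/558 = 53.8%, the redesign 188/439 = 42.8% → Variant A
Power users: Variant A 316/434 = 72.8%, the redesign 442/565 = 78.2% → the redesign
New users: Variant A 13/634 = 2.1%, the redesign 58/436 = 13.3% → the redesign
Overall: Variant A 629/1626 = 38.7%, the redesign 688/1440 = 47.8% → the redesign
Neither sweeps: Variant A wins 1 of 3 groups, the redesign wins 2. The redesign wins overall but not every group — no Simpson reversal.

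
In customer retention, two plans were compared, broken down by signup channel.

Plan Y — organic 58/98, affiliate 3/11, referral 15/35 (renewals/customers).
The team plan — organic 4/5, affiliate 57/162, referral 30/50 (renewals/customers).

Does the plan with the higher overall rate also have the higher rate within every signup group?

Organic: Plan Y 58/98 = 59.2%, the team plan 4/5 = 80.0% → the team plan
Affiliate: Plan Y 3/11 = 27.3%, the team plan 57/162 = 35.2% → the team plan
Referral: Plan Y 15/35 = 42.9%, the team plan 30/50 = 60.0% → the team plan
Overall: Plan Y 76/144 = 52.8%, the team plan 91/217 = 41.9% → Plan Y
The team plan wins each signup group but Plan Y wins overall — the comparison reverses. The team plan's customers skew toward affiliate, which has a lower base rate.

No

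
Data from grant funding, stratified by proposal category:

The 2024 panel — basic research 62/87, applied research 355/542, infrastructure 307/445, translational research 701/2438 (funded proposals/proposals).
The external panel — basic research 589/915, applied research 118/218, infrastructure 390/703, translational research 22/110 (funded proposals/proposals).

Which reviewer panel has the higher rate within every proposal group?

Basic research: the 2024 panel 62/87 = 71.3%, the external panel 589/915 = 64.4% → the 2024 panel
Applied research: the 2024 panel 355/542 = 65.5%, the external panel 118/218 = 54.1% → the 2024 panel
Infrastructure: the 2024 panel 307/445 = 69.0%, the external panel 390/703 = 55.5% → the 2024 panel
Translational research: the 2024 panel 701/2438 = 28.8%, the external panel 22/110 = 20.0% → the 2024 panel
The 2024 panel has the higher rate in all 4 groups.

the 2024 panel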